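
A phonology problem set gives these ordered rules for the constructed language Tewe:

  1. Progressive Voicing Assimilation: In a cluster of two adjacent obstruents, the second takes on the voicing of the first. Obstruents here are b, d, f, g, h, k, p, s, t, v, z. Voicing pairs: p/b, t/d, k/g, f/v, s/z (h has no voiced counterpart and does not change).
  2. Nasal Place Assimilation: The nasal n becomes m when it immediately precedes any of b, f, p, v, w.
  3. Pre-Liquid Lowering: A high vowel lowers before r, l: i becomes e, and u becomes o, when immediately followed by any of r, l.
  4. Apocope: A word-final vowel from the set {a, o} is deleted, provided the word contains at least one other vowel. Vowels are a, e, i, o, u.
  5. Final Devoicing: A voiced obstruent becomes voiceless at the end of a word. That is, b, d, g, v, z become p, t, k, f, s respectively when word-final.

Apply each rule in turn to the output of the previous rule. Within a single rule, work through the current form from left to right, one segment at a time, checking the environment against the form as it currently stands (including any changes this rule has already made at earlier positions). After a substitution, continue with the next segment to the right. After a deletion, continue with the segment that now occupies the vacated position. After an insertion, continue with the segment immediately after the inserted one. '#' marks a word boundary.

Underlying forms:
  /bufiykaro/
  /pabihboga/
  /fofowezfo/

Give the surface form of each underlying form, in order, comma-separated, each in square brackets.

/bufiykaro/:
  1 Progressive Voicing Assimilation: no change — [bufiykaro]
  2 Nasal Place Assimilation: no change — [bufiykaro]
  3 Pre-Liquid Lowering: no change — [bufiykaro]
  4 Apocope: [bufiykaro] → [bufiykar]
  5 Final Devoicing: no change — [bufiykar]
/pabihboga/:
  1 Progressive Voicing Assimilation: [pabihboga] → [pabihpoga]
  2 Nasal Place Assimilation: no change — [pabihpoga]
  3 Pre-Liquid Lowering: no change — [pabihpoga]
  4 Apocope: [pabihpoga] → [pabihpog]
  5 Final Devoicing: [pabihpog] → [pabihpok]
/fofowezfo/:
  1 Progressive Voicing Assimilation: [fofowezfo] → [fofowezvo]
  2 Nasal Place Assimilation: no change — [fofowezvo]
  3 Pre-Liquid Lowering: no change — [fofowezvo]
  4 Apocope: [fofowezvo] → [fofowezv]
  5 Final Devoicing: [fofowezv] → [fofowezf]

[bufiykar], [pabihpok], [fofowezf]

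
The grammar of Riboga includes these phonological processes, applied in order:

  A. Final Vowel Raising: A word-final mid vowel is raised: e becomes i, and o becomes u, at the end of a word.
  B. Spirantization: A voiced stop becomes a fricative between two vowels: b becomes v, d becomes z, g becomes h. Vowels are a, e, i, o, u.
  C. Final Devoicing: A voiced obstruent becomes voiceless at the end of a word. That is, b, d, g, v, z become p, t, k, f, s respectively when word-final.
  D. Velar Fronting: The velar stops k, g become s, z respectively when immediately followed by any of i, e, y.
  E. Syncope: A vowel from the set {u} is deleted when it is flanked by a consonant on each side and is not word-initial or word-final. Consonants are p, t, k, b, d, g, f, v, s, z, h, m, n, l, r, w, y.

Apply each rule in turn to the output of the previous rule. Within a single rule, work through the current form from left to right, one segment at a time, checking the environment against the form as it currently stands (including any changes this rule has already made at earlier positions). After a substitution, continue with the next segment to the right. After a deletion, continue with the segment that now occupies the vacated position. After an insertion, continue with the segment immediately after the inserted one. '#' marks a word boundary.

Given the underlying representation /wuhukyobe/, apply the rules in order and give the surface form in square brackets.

A Final Vowel Raising: [wuhukyobe] → [wuhukyobi]
B Spirantization: [wuhukyobi] → [wuhukyovi]
C Final Devoicing: no change — [wuhukyovi]
D Velar Fronting: [wuhukyovi] → [wuhusyovi]
E Syncope: [wuhusyovi] → [whsyovi]

[whsyovi]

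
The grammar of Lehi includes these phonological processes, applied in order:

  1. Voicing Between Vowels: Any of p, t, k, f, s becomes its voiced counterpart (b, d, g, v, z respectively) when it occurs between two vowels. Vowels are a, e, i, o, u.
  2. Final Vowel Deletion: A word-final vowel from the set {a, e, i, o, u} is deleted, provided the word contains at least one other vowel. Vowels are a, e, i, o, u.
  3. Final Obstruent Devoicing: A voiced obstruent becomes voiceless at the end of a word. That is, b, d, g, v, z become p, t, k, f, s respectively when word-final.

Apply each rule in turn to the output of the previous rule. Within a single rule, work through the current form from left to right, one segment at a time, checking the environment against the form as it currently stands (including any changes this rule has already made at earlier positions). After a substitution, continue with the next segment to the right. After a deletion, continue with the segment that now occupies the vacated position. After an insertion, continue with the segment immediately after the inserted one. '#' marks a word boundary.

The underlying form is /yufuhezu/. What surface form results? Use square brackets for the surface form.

1 Voicing Between Vowels: [yufuhezu] → [yuvuhezu]
2 Final Vowel Deletion: [yuvuhezu] → [yuvuhez]
3 Final Obstruent Devoicing: [yuvuhez] → [yuvuhes]

[yuvuhes]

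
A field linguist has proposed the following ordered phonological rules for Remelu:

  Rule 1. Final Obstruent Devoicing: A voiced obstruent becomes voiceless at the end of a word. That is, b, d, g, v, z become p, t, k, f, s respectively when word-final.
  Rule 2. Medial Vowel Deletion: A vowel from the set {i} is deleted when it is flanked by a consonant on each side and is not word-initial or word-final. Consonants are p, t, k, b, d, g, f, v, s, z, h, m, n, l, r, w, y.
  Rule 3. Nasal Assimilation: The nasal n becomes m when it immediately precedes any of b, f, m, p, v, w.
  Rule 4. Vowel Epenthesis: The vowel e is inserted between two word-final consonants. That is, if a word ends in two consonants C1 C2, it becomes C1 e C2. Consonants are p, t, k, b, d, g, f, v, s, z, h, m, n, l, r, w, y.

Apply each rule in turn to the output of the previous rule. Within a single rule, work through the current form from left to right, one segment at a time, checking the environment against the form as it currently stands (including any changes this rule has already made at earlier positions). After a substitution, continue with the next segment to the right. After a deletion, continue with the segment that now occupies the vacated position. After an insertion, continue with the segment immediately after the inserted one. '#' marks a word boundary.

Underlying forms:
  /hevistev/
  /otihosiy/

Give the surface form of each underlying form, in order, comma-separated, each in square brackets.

[hevstef], [othosey]

/hevistev/:
  Rule 1 Final Obstruent Devoicing: [hevistev] → [hevistef]
  Rule 2 Medial Vowel Deletion: [hevistef] → [hevstef]
  Rule 3 Nasal Assimilation: no change — [hevstef]
  Rule 4 Vowel Epenthesis: no change — [hevstef]
/otihosiy/:
  Rule 1 Final Obstruent Devoicing: no change — [otihosiy]
  Rule 2 Medial Vowel Deletion: [otihosiy] → [othosy]
  Rule 3 Nasal Assimilation: no change — [othosy]
  Rule 4 Vowel Epenthesis: [othosy] → [othosey]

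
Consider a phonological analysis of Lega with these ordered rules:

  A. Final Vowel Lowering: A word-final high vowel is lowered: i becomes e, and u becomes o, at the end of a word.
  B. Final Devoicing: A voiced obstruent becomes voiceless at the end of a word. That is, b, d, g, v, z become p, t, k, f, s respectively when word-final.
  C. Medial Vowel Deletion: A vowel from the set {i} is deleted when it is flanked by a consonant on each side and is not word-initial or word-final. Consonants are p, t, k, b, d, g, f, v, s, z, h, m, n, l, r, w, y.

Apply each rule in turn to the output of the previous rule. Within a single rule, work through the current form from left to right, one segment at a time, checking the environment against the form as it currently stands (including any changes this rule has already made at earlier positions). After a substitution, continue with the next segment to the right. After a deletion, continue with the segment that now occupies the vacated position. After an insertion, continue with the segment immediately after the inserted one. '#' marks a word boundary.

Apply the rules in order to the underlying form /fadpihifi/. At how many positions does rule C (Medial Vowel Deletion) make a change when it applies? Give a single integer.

2

A Final Vowel Lowering: [fadpihifi] → [fadpihife]
B Final Devoicing: no change — [fadpihife]
C Medial Vowel Deletion: [fadpihife] → [fadphfe]
Rule C changed 2 position(s).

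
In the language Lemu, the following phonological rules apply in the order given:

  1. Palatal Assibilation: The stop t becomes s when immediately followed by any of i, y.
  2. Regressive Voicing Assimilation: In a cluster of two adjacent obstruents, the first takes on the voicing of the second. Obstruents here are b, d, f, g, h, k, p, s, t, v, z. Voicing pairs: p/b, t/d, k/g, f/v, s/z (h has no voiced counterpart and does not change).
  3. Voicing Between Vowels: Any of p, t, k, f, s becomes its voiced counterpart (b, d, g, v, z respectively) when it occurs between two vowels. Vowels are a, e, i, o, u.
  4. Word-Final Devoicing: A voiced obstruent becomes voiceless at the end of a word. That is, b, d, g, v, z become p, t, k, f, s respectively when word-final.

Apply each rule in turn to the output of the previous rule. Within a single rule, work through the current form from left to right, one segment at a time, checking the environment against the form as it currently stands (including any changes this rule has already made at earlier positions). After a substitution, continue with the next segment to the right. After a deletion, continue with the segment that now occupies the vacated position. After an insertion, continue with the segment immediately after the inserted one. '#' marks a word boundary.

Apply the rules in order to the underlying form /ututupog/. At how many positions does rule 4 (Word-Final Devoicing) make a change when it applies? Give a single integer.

1 Palatal Assibilation: no change — [ututupog]
2 Regressive Voicing Assimilation: no change — [ututupog]
3 Voicing Between Vowels: [ututupog] → [ududubog]
4 Word-Final Devoicing: [ududubog] → [ududubok]
Rule 4 changed 1 position(s).

1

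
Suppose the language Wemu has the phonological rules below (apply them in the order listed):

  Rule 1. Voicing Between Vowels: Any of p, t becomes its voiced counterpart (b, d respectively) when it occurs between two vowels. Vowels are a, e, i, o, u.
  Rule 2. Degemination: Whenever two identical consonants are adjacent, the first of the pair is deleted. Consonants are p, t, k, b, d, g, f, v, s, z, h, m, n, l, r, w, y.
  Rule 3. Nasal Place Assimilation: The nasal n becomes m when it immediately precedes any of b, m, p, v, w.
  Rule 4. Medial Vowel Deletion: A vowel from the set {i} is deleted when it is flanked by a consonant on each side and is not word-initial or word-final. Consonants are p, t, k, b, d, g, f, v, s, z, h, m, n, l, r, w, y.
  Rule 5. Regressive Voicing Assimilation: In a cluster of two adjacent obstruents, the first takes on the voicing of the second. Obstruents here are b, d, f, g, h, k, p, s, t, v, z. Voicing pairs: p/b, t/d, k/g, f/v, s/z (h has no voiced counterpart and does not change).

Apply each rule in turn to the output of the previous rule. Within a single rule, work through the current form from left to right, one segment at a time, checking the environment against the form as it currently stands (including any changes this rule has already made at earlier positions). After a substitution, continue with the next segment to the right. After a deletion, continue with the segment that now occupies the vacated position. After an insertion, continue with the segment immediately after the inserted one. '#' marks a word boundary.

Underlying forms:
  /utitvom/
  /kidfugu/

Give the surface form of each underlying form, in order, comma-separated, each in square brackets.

[utdvom], [gtfugu]

/utitvom/:
  Rule 1 Voicing Between Vowels: [utitvom] → [uditvom]
  Rule 2 Degemination: no change — [uditvom]
  Rule 3 Nasal Place Assimilation: no change — [uditvom]
  Rule 4 Medial Vowel Deletion: [uditvom] → [udtvom]
  Rule 5 Regressive Voicing Assimilation: [udtvom] → [utdvom]
/kidfugu/:
  Rule 1 Voicing Between Vowels: no change — [kidfugu]
  Rule 2 Degemination: no change — [kidfugu]
  Rule 3 Nasal Place Assimilation: no change — [kidfugu]
  Rule 4 Medial Vowel Deletion: [kidfugu] → [kdfugu]
  Rule 5 Regressive Voicing Assimilation: [kdfugu] → [gtfugu]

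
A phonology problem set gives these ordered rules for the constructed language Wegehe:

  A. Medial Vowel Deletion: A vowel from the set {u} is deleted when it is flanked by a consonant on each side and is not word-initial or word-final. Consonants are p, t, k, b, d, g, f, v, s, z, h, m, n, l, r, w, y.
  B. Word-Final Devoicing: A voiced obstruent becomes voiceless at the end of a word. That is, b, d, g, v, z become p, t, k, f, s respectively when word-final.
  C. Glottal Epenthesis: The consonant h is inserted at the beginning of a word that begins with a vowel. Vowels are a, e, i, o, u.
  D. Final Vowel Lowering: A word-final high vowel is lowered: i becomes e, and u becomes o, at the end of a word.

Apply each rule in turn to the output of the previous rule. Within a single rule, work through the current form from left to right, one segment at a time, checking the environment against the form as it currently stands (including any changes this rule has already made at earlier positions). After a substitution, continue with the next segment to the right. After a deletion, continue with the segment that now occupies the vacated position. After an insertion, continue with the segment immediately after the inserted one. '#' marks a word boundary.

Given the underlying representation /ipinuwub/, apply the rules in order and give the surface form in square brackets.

[hipinwp]

A Medial Vowel Deletion: [ipinuwub] → [ipinwb]
B Word-Final Devoicing: [ipinwb] → [ipinwp]
C Glottal Epenthesis: [ipinwp] → [hipinwp]
D Final Vowel Lowering: no change — [hipinwp]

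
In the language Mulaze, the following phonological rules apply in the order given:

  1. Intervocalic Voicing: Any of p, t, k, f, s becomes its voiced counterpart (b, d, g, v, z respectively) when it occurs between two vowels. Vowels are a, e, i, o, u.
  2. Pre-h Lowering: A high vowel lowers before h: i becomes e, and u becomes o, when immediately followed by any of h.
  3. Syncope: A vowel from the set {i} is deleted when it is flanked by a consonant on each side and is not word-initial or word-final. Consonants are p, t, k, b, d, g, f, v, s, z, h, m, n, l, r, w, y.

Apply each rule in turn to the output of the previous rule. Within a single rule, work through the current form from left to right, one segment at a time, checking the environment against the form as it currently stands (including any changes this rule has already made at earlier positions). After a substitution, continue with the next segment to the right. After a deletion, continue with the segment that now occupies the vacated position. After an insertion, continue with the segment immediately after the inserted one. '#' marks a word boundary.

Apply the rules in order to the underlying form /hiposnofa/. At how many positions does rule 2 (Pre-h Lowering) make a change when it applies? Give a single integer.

0

1 Intervocalic Voicing: [hiposnofa] → [hibosnova]
2 Pre-h Lowering: no change — [hibosnova]
3 Syncope: [hibosnova] → [hbosnova]
Rule 2 changed 0 position(s).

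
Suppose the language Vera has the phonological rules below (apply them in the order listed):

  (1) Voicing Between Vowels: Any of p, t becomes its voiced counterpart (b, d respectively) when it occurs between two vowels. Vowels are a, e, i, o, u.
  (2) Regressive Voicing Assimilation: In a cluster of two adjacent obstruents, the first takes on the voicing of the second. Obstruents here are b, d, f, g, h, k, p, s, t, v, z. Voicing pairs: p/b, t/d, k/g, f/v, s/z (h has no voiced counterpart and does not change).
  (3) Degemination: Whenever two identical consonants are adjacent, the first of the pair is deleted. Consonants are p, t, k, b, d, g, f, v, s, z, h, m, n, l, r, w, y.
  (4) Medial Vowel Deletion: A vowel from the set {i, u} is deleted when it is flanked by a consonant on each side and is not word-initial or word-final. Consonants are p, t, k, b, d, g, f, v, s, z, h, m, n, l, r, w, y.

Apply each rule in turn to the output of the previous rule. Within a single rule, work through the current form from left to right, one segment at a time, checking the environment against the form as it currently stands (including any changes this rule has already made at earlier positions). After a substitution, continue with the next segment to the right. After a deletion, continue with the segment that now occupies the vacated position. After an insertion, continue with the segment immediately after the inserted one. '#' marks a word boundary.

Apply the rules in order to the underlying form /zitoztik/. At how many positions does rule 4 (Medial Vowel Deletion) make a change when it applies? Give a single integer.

2

(1) Voicing Between Vowels: [zitoztik] → [zidoztik]
(2) Regressive Voicing Assimilation: [zidoztik] → [zidostik]
(3) Degemination: no change — [zidostik]
(4) Medial Vowel Deletion: [zidostik] → [zdostk]
Rule 4 changed 2 position(s).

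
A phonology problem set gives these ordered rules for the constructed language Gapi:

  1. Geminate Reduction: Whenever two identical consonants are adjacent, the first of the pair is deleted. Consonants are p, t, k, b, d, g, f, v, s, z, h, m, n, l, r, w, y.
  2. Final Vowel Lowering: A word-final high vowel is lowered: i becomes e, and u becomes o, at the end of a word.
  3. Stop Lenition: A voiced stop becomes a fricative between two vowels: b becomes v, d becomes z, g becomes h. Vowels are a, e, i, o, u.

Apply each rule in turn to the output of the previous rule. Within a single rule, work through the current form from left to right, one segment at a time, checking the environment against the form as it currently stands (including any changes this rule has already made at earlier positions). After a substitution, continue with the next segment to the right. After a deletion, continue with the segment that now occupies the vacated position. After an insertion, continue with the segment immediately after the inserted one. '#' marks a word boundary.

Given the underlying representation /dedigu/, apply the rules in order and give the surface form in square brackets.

[deziho]

1 Geminate Reduction: no change — [dedigu]
2 Final Vowel Lowering: [dedigu] → [dedigo]
3 Stop Lenition: [dedigo] → [deziho]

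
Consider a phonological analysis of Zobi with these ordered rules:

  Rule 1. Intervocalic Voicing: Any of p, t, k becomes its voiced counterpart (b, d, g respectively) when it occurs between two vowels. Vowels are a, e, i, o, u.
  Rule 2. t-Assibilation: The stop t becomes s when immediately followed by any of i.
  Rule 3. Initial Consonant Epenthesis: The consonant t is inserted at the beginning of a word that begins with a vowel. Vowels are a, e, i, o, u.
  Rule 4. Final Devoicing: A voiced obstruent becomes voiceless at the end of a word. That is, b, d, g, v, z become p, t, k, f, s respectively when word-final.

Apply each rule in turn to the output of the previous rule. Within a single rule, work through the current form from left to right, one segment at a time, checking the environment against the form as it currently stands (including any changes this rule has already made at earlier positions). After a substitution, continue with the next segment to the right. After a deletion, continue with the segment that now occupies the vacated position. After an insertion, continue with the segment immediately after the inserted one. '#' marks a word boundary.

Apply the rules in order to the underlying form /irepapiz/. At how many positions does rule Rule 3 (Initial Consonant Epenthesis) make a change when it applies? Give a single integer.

1

Rule 1 Intervocalic Voicing: [irepapiz] → [irebabiz]
Rule 2 t-Assibilation: no change — [irebabiz]
Rule 3 Initial Consonant Epenthesis: [irebabiz] → [tirebabiz]
Rule 4 Final Devoicing: [tirebabiz] → [tirebabis]
Rule Rule 3 changed 1 position(s).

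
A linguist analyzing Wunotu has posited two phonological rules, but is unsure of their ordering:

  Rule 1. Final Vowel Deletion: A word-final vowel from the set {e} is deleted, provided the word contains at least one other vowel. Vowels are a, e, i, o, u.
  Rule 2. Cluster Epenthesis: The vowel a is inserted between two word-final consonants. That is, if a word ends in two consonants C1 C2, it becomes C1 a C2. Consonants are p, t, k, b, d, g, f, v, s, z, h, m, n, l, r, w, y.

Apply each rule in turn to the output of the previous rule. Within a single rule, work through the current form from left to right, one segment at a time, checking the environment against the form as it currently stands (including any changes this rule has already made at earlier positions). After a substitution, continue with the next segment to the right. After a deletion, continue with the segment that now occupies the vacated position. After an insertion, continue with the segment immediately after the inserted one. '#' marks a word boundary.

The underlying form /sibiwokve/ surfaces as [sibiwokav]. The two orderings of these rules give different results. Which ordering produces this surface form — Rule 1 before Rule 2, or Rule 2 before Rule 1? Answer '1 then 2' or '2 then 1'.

Order 1 then 2:
  1 Final Vowel Deletion: [sibiwokve] → [sibiwokv]
  2 Cluster Epenthesis: [sibiwokv] → [sibiwokav]
  result: [sibiwokav]
Order 2 then 1:
  2 Cluster Epenthesis: no change — [sibiwokve]
  1 Final Vowel Deletion: [sibiwokve] → [sibiwokv]
  result: [sibiwokv]

1 then 2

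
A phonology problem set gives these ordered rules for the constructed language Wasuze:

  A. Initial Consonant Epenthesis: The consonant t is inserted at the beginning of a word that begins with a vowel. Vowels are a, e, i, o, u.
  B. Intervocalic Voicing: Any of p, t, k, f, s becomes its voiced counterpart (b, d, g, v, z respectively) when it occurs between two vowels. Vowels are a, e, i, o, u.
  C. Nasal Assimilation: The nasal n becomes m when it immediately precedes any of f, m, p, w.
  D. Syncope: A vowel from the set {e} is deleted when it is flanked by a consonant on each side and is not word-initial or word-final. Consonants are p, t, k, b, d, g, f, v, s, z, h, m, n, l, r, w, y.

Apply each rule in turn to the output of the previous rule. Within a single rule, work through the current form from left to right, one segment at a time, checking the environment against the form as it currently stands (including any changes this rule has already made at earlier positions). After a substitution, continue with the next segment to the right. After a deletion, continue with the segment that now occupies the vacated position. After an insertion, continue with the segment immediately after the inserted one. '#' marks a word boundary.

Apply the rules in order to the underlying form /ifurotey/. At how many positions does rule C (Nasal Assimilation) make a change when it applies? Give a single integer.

0

A Initial Consonant Epenthesis: [ifurotey] → [tifurotey]
B Intervocalic Voicing: [tifurotey] → [tivurodey]
C Nasal Assimilation: no change — [tivurodey]
D Syncope: [tivurodey] → [tivurody]
Rule C changed 0 position(s).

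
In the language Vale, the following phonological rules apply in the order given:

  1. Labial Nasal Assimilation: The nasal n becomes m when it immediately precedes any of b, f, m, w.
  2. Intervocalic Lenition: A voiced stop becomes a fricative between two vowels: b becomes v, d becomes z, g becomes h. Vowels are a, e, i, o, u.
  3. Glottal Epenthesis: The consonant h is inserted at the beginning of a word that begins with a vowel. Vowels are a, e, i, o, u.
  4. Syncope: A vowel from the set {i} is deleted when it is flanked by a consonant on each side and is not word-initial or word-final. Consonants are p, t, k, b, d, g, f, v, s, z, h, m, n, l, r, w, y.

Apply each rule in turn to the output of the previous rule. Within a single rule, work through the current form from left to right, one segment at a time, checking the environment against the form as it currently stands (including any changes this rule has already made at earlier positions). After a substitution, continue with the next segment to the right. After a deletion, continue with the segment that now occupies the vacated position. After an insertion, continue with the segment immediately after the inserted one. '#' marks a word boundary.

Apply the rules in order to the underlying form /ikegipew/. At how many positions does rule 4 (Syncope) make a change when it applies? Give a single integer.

2

1 Labial Nasal Assimilation: no change — [ikegipew]
2 Intervocalic Lenition: [ikegipew] → [ikehipew]
3 Glottal Epenthesis: [ikehipew] → [hikehipew]
4 Syncope: [hikehipew] → [hkehpew]
Rule 4 changed 2 position(s).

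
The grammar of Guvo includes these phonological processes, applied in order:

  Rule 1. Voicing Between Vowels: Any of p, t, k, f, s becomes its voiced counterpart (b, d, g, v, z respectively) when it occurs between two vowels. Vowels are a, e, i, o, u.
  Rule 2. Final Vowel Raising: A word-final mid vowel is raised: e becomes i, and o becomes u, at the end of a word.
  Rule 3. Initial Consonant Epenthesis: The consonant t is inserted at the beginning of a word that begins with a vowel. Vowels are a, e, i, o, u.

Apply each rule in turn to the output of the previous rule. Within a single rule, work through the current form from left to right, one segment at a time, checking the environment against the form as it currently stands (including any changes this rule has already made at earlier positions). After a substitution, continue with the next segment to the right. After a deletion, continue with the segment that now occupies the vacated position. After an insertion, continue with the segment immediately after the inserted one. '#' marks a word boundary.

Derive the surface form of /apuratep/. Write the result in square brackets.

Rule 1 Voicing Between Vowels: [apuratep] → [aburadep]
Rule 2 Final Vowel Raising: no change — [aburadep]
Rule 3 Initial Consonant Epenthesis: [aburadep] → [taburadep]

[taburadep]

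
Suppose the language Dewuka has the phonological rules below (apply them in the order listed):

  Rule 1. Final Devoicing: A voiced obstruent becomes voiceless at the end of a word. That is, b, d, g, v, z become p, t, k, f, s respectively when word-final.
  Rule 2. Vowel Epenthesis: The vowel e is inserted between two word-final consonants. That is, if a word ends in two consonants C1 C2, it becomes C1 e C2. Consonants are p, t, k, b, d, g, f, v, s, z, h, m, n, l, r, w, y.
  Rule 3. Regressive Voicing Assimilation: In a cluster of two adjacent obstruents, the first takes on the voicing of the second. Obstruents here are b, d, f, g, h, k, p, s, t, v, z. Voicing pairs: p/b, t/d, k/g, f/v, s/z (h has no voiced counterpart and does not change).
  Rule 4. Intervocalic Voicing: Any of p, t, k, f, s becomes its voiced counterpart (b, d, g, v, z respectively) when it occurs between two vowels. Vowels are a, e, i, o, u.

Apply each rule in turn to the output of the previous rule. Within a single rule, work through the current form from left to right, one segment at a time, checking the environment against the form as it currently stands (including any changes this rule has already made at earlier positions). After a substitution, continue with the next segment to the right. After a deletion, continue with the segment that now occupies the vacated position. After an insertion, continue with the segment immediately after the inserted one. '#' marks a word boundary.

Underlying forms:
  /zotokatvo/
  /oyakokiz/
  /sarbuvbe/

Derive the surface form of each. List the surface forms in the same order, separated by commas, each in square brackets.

[zodogadvo], [oyagogis], [sarbuvbe]

/zotokatvo/:
  Rule 1 Final Devoicing: no change — [zotokatvo]
  Rule 2 Vowel Epenthesis: no change — [zotokatvo]
  Rule 3 Regressive Voicing Assimilation: [zotokatvo] → [zotokadvo]
  Rule 4 Intervocalic Voicing: [zotokadvo] → [zodogadvo]
/oyakokiz/:
  Rule 1 Final Devoicing: [oyakokiz] → [oyakokis]
  Rule 2 Vowel Epenthesis: no change — [oyakokis]
  Rule 3 Regressive Voicing Assimilation: no change — [oyakokis]
  Rule 4 Intervocalic Voicing: [oyakokis] → [oyagogis]
/sarbuvbe/:
  Rule 1 Final Devoicing: no change — [sarbuvbe]
  Rule 2 Vowel Epenthesis: no change — [sarbuvbe]
  Rule 3 Regressive Voicing Assimilation: no change — [sarbuvbe]
  Rule 4 Intervocalic Voicing: no change — [sarbuvbe]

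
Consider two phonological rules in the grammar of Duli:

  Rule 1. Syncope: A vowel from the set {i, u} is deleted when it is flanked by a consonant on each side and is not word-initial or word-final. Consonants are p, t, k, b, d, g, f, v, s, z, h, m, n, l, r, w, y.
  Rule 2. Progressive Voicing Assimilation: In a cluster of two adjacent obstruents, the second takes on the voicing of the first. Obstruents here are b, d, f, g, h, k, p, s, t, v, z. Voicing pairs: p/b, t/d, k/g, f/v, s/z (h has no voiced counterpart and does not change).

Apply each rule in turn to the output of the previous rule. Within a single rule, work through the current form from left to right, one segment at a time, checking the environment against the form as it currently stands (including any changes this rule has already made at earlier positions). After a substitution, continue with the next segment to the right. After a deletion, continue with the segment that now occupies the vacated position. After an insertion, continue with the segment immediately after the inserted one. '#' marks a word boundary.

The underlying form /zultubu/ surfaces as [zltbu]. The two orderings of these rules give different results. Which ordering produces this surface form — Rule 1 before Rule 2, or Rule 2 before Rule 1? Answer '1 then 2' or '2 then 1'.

2 then 1

Order 1 then 2:
  1 Syncope: [zultubu] → [zltbu]
  2 Progressive Voicing Assimilation: [zltbu] → [zltpu]
  result: [zltpu]
Order 2 then 1:
  2 Progressive Voicing Assimilation: no change — [zultubu]
  1 Syncope: [zultubu] → [zltbu]
  result: [zltbu]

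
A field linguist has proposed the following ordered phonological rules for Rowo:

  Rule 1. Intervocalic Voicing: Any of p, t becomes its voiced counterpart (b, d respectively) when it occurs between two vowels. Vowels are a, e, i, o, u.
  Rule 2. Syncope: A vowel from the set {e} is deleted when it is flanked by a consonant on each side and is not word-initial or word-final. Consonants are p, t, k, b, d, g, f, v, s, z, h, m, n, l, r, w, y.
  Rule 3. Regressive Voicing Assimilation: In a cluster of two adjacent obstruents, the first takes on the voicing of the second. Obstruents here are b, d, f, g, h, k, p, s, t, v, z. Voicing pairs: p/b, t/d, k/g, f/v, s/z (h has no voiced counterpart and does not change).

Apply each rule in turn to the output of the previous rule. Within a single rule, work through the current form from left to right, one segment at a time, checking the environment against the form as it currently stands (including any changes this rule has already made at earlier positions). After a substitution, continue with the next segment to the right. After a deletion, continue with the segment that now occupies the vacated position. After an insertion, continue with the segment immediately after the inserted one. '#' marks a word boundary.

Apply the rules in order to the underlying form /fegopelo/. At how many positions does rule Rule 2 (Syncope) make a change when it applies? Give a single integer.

2

Rule 1 Intervocalic Voicing: [fegopelo] → [fegobelo]
Rule 2 Syncope: [fegobelo] → [fgoblo]
Rule 3 Regressive Voicing Assimilation: [fgoblo] → [vgoblo]
Rule Rule 2 changed 2 position(s).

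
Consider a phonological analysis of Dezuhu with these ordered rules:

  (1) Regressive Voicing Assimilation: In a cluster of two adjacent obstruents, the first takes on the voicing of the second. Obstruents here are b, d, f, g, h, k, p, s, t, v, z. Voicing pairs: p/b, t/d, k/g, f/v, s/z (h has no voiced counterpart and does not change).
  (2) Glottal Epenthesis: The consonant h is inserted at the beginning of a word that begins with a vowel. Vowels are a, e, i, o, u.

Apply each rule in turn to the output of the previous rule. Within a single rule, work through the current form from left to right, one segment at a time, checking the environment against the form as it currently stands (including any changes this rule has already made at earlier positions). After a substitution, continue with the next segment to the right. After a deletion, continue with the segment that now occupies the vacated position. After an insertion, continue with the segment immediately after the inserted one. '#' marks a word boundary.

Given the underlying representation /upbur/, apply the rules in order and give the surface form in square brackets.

[hubbur]

(1) Regressive Voicing Assimilation: [upbur] → [ubbur]
(2) Glottal Epenthesis: [ubbur] → [hubbur]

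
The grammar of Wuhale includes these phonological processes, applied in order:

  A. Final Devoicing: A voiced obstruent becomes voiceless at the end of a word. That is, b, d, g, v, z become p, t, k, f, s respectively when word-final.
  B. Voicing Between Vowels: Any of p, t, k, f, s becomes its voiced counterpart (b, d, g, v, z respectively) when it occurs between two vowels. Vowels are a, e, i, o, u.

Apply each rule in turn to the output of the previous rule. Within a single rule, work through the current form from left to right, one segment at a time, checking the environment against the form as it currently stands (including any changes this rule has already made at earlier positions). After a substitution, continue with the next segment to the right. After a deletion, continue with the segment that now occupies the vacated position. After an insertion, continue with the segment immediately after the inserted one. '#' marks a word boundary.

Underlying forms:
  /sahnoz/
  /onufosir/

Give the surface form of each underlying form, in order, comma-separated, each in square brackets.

[sahnos], [onuvozir]

/sahnoz/:
  A Final Devoicing: [sahnoz] → [sahnos]
  B Voicing Between Vowels: no change — [sahnos]
/onufosir/:
  A Final Devoicing: no change — [onufosir]
  B Voicing Between Vowels: [onufosir] → [onuvozir]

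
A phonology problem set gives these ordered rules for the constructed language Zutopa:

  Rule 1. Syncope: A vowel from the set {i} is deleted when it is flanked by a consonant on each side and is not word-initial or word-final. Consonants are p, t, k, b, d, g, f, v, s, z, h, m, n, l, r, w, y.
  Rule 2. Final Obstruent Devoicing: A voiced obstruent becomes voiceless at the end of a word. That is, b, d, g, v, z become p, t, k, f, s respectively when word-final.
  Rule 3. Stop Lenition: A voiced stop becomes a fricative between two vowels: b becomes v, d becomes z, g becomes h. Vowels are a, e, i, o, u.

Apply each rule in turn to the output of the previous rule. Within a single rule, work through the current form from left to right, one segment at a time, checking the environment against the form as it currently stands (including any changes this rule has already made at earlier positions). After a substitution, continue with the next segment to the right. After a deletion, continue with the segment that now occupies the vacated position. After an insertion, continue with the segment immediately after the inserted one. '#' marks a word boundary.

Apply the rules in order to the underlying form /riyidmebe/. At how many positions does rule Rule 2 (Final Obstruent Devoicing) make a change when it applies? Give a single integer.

Rule 1 Syncope: [riyidmebe] → [rydmebe]
Rule 2 Final Obstruent Devoicing: no change — [rydmebe]
Rule 3 Stop Lenition: [rydmebe] → [rydmeve]
Rule Rule 2 changed 0 position(s).

0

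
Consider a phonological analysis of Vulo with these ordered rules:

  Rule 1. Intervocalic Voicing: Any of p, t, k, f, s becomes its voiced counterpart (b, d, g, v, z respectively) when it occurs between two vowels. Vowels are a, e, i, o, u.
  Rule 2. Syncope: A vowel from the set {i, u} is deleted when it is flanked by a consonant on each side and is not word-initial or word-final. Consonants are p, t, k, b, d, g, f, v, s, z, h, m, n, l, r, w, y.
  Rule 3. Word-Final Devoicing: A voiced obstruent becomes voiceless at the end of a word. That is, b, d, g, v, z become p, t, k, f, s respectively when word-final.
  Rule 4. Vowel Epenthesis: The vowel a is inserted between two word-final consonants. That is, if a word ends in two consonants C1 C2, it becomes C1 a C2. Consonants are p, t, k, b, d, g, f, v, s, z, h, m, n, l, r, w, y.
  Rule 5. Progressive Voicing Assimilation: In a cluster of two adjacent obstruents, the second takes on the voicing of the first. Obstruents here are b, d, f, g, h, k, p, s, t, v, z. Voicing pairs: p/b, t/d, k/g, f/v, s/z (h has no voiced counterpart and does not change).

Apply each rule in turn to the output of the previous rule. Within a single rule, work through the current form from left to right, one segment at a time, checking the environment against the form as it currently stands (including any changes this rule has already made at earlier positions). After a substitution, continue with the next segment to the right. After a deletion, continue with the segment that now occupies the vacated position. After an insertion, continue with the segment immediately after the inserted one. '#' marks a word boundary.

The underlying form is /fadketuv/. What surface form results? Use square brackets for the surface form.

Rule 1 Intervocalic Voicing: [fadketuv] → [fadkeduv]
Rule 2 Syncope: [fadkeduv] → [fadkedv]
Rule 3 Word-Final Devoicing: [fadkedv] → [fadkedf]
Rule 4 Vowel Epenthesis: [fadkedf] → [fadkedaf]
Rule 5 Progressive Voicing Assimilation: [fadkedaf] → [fadgedaf]

[fadgedaf]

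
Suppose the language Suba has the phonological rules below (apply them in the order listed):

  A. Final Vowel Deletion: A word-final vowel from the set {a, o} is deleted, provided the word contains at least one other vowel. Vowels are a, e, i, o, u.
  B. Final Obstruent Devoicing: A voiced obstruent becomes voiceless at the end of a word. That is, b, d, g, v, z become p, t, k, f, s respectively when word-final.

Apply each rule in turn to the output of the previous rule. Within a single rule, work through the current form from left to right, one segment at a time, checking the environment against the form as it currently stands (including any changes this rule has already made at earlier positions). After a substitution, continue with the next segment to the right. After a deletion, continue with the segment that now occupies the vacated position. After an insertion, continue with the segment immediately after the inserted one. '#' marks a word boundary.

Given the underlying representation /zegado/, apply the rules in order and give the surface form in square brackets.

[zegat]

A Final Vowel Deletion: [zegado] → [zegad]
B Final Obstruent Devoicing: [zegad] → [zegat]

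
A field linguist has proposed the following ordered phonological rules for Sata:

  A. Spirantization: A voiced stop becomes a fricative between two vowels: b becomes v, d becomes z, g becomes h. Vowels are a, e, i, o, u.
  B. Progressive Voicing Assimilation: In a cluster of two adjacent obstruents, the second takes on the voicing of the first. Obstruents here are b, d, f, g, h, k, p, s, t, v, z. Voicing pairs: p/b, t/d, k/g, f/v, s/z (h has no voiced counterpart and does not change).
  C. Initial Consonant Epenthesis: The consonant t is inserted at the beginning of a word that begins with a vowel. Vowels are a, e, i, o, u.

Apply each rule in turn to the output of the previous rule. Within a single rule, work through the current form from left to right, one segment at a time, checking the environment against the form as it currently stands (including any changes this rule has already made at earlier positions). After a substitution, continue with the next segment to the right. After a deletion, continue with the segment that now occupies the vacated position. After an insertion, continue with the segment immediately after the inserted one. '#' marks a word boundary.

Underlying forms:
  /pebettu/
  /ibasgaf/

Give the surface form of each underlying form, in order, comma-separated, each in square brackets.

/pebettu/:
  A Spirantization: [pebettu] → [pevettu]
  B Progressive Voicing Assimilation: no change — [pevettu]
  C Initial Consonant Epenthesis: no change — [pevettu]
/ibasgaf/:
  A Spirantization: [ibasgaf] → [ivasgaf]
  B Progressive Voicing Assimilation: [ivasgaf] → [ivaskaf]
  C Initial Consonant Epenthesis: [ivaskaf] → [tivaskaf]

[pevettu], [tivaskaf]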